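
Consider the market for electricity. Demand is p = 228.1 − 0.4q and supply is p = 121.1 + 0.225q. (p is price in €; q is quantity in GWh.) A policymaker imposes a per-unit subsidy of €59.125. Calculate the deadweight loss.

€2796.61

Competitive equilibrium: 228.1 − 0.4q = 121.1 + 0.225q → q* = 171.2, p* = 159.62.
The subsidy lowers effective supply by 59.125: p = 61.975 + 0.225q.
New quantity: 228.1 − 0.4q = 61.975 + 0.225q → q' = 265.8.
Overproduction Δq = 265.8 − 171.2 = 94.6; wedge = subsidy = 59.125.
DWL = ½ × 94.6 × 59.125 = €2796.61.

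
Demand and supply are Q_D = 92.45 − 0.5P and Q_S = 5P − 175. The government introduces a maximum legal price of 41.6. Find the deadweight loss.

In inverse form: demand P = 184.9 − 2Q, supply P = 35 + 0.2Q.
Competitive equilibrium: 184.9 − 2Q = 35 + 0.2Q → Q* = 68.1364, P* = 48.6273.
At the ceiling P = 41.6, quantity supplied = (41.6 − 35)/0.2 = 33.
Willingness to pay at Q' = 33: 184.9 − 2·33 = 118.9.
ΔQ = 68.1364 − 33 = 35.1364; wedge = 118.9 − 41.6 = 77.3.
The triangle = ½ × 35.1364 × 77.3 = 1358.02.

1358.02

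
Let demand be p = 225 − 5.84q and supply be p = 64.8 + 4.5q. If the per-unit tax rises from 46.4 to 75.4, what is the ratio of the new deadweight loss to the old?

Competitive equilibrium: 225 − 5.84q = 64.8 + 4.5q → q* = 15.4932, p* = 134.5195.
For a per-unit tax t: Δq = t/10.34, so DWL = ½·t·(t/10.34) = t²/20.68.
At t = 46.4: DWL = 104.108. At t = 75.4: DWL = 274.911.
Ratio = (75.4/46.4)² = 2.641.

2.641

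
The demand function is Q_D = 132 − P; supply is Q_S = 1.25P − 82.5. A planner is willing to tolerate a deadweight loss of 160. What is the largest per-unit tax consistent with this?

24

In inverse form: demand P = 132 − Q, supply P = 66 + 0.8Q.
Competitive equilibrium: 132 − Q = 66 + 0.8Q → Q* = 36.6667, P* = 95.3333.
A tax t gives ΔQ = t/1.8 and wedge t, so DWL = t²/3.6.
t²/3.6 = 160 → t² = 576 → t = 24.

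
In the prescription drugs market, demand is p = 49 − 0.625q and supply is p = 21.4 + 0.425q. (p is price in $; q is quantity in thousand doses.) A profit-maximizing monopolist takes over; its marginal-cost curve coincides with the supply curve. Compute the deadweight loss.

Competitive equilibrium: 49 − 0.625q = 21.4 + 0.425q → q* = 26.2857, p* = 32.5714.
Marginal revenue: MR = 49 − 1.25q. Set MR = MC: 49 − 1.25q = 21.4 + 0.425q → q_m = 16.4776.
Price p_m = 49 − 0.625·16.4776 = 38.7015; MC(q_m) = 21.4 + 0.425·16.4776 = 28.403.
Competitive q* = 26.2857, so Δq = 9.8081; wedge = 38.7015 − 28.403 = 10.2985.
Welfare loss = ½ × 9.8081 × 10.2985 = $50.50 thousand.

$50.50 thousand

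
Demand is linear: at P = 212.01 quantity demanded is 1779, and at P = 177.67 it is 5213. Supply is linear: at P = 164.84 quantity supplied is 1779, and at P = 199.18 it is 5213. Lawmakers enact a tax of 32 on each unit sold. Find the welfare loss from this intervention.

25600

Demand slope = (177.67 − 212.01)/(5213 − 1779) = −0.01, so P = 229.8 − 0.01Q.
Supply slope = (199.18 − 164.84)/(5213 − 1779) = 0.01, so P = 147.05 + 0.01Q.
Competitive equilibrium: 229.8 − 0.01Q = 147.05 + 0.01Q → Q* = 4137.5, P* = 188.425.
With the tax, the buyer price exceeds the seller price by 32: (229.8 − 0.01Q) − (147.05 + 0.01Q) = 32 → Q' = 2537.5.
ΔQ = 4137.5 − 2537.5 = 1600; the wedge equals the tax, 32.
Welfare loss = ½ × 1600 × 32 = 25600.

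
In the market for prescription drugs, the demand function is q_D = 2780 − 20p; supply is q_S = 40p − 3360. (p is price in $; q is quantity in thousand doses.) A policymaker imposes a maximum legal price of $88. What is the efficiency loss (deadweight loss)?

In inverse form: demand p = 139 − 0.05q, supply p = 84 + 0.025q.
Competitive equilibrium: 139 − 0.05q = 84 + 0.025q → q* = 733.3333, p* = 102.3333.
At the ceiling p = 88, quantity supplied = (88 − 84)/0.025 = 160.
Willingness to pay at q' = 160: 139 − 0.05·160 = 131.
Δq = 733.3333 − 160 = 573.3333; wedge = 131 − 88 = 43.
Deadweight loss = ½ × 573.3333 × 43 = $12326.67 thousand.

$12326.67 thousand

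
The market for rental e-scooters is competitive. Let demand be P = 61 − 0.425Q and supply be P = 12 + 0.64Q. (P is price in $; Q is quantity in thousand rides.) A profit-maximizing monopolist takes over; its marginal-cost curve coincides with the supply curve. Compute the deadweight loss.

$91.71 thousand

Competitive equilibrium: 61 − 0.425Q = 12 + 0.64Q → Q* = 46.0094, P* = 41.446.
Marginal revenue: MR = 61 − 0.85Q. Set MR = MC: 61 − 0.85Q = 12 + 0.64Q → Q_m = 32.8859.
Price P_m = 61 − 0.425·32.8859 = 47.0235; MC(Q_m) = 12 + 0.64·32.8859 = 33.047.
Competitive Q* = 46.0094, so ΔQ = 13.1235; wedge = 47.0235 − 33.047 = 13.9765.
Welfare loss = ½ × 13.1235 × 13.9765 = $91.71 thousand.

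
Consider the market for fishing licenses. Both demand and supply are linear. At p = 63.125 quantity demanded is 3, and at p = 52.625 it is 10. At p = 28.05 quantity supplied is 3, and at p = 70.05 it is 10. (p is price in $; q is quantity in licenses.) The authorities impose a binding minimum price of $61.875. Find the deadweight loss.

$55.39

Demand slope = (52.625 − 63.125)/(10 − 3) = −1.5, so p = 67.625 − 1.5q.
Supply slope = (70.05 − 28.05)/(10 − 3) = 6, so p = 10.05 + 6q.
Competitive equilibrium: 67.625 − 1.5q = 10.05 + 6q → q* = 7.6767, p* = 56.11.
At the floor p = 61.875, quantity demanded = (67.625 − 61.875)/1.5 = 3.8333.
Sellers' marginal cost at q' = 3.8333: 10.05 + 6·3.8333 = 33.0498.
Δq = 7.6767 − 3.8333 = 3.8434; wedge = 61.875 − 33.0498 = 28.8252.
Deadweight loss = ½ × 3.8434 × 28.8252 = $55.39.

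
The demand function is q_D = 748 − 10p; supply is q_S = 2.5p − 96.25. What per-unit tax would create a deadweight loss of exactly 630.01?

In inverse form: demand p = 74.8 − 0.1q, supply p = 38.5 + 0.4q.
Competitive equilibrium: 74.8 − 0.1q = 38.5 + 0.4q → q* = 72.6, p* = 67.54.
A tax t gives Δq = t/0.5 and wedge t, so DWL = t²/1.
t²/1 = 630.01 → t² = 630.01 → t = 25.1.

25.1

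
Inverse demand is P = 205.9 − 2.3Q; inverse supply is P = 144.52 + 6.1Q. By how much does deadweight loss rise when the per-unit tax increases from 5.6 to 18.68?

18.90

Competitive equilibrium: 205.9 − 2.3Q = 144.52 + 6.1Q → Q* = 7.3071, P* = 189.0936.
For a per-unit tax t: ΔQ = t/8.4, so DWL = ½·t·(t/8.4) = t²/16.8.
At t = 5.6: DWL = 1.867. At t = 18.68: DWL = 20.77.
Increase = 20.77 − 1.867 = 18.90.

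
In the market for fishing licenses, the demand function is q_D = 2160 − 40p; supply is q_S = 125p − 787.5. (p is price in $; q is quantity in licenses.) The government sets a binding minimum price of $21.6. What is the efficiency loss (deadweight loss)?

$368.55

In inverse form: demand p = 54 − 0.025q, supply p = 6.3 + 0.008q.
Competitive equilibrium: 54 − 0.025q = 6.3 + 0.008q → q* = 1445.4545, p* = 17.8636.
At the floor p = 21.6, quantity demanded = (54 − 21.6)/0.025 = 1296.
Sellers' marginal cost at q' = 1296: 6.3 + 0.008·1296 = 16.668.
Δq = 1445.4545 − 1296 = 149.4545; wedge = 21.6 − 16.668 = 4.932.
The triangle = ½ × 149.4545 × 4.932 = $368.55.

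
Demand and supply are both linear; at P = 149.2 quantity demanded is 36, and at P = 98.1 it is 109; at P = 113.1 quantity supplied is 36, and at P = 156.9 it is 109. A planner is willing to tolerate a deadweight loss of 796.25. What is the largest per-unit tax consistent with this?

45.5

Demand slope = (98.1 − 149.2)/(109 − 36) = −0.7, so P = 174.4 − 0.7Q.
Supply slope = (156.9 − 113.1)/(109 − 36) = 0.6, so P = 91.5 + 0.6Q.
Competitive equilibrium: 174.4 − 0.7Q = 91.5 + 0.6Q → Q* = 63.7692, P* = 129.7615.
A tax t gives ΔQ = t/1.3 and wedge t, so DWL = t²/2.6.
t²/2.6 = 796.25 → t² = 2070.25 → t = 45.5.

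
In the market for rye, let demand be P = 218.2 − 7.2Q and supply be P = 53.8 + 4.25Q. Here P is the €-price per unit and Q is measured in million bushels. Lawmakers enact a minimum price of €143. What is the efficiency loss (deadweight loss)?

€87.69 million

Competitive equilibrium: 218.2 − 7.2Q = 53.8 + 4.25Q → Q* = 14.3581, P* = 114.8218.
At the floor P = 143, quantity demanded = (218.2 − 143)/7.2 = 10.4444.
Sellers' marginal cost at Q' = 10.4444: 53.8 + 4.25·10.4444 = 98.1887.
ΔQ = 14.3581 − 10.4444 = 3.9137; wedge = 143 − 98.1887 = 44.8113.
Deadweight loss = ½ × 3.9137 × 44.8113 = €87.69 million.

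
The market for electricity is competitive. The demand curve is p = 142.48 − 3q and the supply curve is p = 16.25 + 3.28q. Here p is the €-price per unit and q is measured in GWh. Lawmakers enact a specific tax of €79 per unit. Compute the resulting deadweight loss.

€496.89

Competitive equilibrium: 142.48 − 3q = 16.25 + 3.28q → q* = 20.1003, p* = 82.179.
With the tax, the buyer price exceeds the seller price by 79: (142.48 − 3q) − (16.25 + 3.28q) = 79 → q' = 7.5207.
Δq = 20.1003 − 7.5207 = 12.5796; the wedge equals the tax, 79.
Welfare loss = ½ × 12.5796 × 79 = €496.89.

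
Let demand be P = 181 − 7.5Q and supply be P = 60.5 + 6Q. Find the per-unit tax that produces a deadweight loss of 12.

18

Competitive equilibrium: 181 − 7.5Q = 60.5 + 6Q → Q* = 8.9259, P* = 114.0556.
A tax t gives ΔQ = t/13.5 and wedge t, so DWL = t²/27.
t²/27 = 12 → t² = 324 → t = 18.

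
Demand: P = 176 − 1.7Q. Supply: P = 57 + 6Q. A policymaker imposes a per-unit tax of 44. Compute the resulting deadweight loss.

Competitive equilibrium: 176 − 1.7Q = 57 + 6Q → Q* = 15.4545, P* = 149.7273.
With the tax, the buyer price exceeds the seller price by 44: (176 − 1.7Q) − (57 + 6Q) = 44 → Q' = 9.7403.
ΔQ = 15.4545 − 9.7403 = 5.7142; the wedge equals the tax, 44.
DWL = ½ × 5.7142 × 44 = 125.71.

125.71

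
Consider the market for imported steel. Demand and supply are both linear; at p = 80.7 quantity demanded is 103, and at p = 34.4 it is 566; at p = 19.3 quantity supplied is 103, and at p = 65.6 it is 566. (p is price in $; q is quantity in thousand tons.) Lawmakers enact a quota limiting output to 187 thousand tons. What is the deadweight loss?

$4972.90 thousand

Demand slope = (34.4 − 80.7)/(566 − 103) = −0.1, so p = 91 − 0.1q.
Supply slope = (65.6 − 19.3)/(566 − 103) = 0.1, so p = 9 + 0.1q.
Competitive equilibrium: 91 − 0.1q = 9 + 0.1q → q* = 410, p* = 50.
At q = 187: demand price = 91 − 0.1·187 = 72.3; supply price = 9 + 0.1·187 = 27.7.
Δq = 410 − 187 = 223; wedge = 72.3 − 27.7 = 44.6.
Welfare loss = ½ × 223 × 44.6 = $4972.90 thousand.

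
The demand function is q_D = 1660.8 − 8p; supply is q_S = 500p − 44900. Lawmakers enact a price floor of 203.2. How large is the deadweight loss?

50565.35

In inverse form: demand p = 207.6 − 0.125q, supply p = 89.8 + 0.002q.
Competitive equilibrium: 207.6 − 0.125q = 89.8 + 0.002q → q* = 927.5591, p* = 91.6551.
At the floor p = 203.2, quantity demanded = (207.6 − 203.2)/0.125 = 35.2.
Sellers' marginal cost at q' = 35.2: 89.8 + 0.002·35.2 = 89.8704.
Δq = 927.5591 − 35.2 = 892.3591; wedge = 203.2 − 89.8704 = 113.3296.
The triangle = ½ × 892.3591 × 113.3296 = 50565.35.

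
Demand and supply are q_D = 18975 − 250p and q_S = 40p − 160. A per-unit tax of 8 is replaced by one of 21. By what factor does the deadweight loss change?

In inverse form: demand p = 75.9 − 0.004q, supply p = 4 + 0.025q.
Competitive equilibrium: 75.9 − 0.004q = 4 + 0.025q → q* = 2479.3103, p* = 65.9828.
For a per-unit tax t: Δq = t/0.029, so DWL = ½·t·(t/0.029) = t²/0.058.
At t = 8: DWL = 1103.448. At t = 21: DWL = 7603.448.
Ratio = (21/8)² = 6.891.

6.891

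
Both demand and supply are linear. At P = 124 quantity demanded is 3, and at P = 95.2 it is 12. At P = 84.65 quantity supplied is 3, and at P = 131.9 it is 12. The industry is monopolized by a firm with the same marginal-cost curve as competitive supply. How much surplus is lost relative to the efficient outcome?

Demand slope = (95.2 − 124)/(12 − 3) = −3.2, so P = 133.6 − 3.2Q.
Supply slope = (131.9 − 84.65)/(12 − 3) = 5.25, so P = 68.9 + 5.25Q.
Competitive equilibrium: 133.6 − 3.2Q = 68.9 + 5.25Q → Q* = 7.6568, P* = 109.0982.
Marginal revenue: MR = 133.6 − 6.4Q. Set MR = MC: 133.6 − 6.4Q = 68.9 + 5.25Q → Q_m = 5.5536.
Price P_m = 133.6 − 3.2·5.5536 = 115.8285; MC(Q_m) = 68.9 + 5.25·5.5536 = 98.0564.
Competitive Q* = 7.6568, so ΔQ = 2.1032; wedge = 115.8285 − 98.0564 = 17.7721.
DWL = ½ × 2.1032 × 17.7721 = 18.69.

18.69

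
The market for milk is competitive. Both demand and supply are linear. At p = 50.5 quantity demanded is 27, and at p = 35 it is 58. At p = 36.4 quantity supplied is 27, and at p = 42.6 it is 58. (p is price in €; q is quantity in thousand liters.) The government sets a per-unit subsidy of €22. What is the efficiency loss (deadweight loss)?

€345.71 thousand

Demand slope = (35 − 50.5)/(58 − 27) = −0.5, so p = 64 − 0.5q.
Supply slope = (42.6 − 36.4)/(58 − 27) = 0.2, so p = 31 + 0.2q.
Competitive equilibrium: 64 − 0.5q = 31 + 0.2q → q* = 47.1429, p* = 40.4286.
The subsidy lowers effective supply by 22: p = 9 + 0.2q.
New quantity: 64 − 0.5q = 9 + 0.2q → q' = 78.5714.
Overproduction Δq = 78.5714 − 47.1429 = 31.4285; wedge = subsidy = 22.
The triangle = ½ × 31.4285 × 22 = €345.71 thousand.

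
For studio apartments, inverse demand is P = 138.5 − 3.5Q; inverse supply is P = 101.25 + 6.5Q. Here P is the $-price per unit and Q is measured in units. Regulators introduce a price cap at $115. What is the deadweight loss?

$12.95

Competitive equilibrium: 138.5 − 3.5Q = 101.25 + 6.5Q → Q* = 3.725, P* = 125.4625.
At the ceiling P = 115, quantity supplied = (115 − 101.25)/6.5 = 2.1154.
Willingness to pay at Q' = 2.1154: 138.5 − 3.5·2.1154 = 131.0961.
ΔQ = 3.725 − 2.1154 = 1.6096; wedge = 131.0961 − 115 = 16.0961.
Welfare loss = ½ × 1.6096 × 16.0961 = $12.95.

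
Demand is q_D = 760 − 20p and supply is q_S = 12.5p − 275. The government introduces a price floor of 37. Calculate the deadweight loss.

690.62

In inverse form: demand p = 38 − 0.05q, supply p = 22 + 0.08q.
Competitive equilibrium: 38 − 0.05q = 22 + 0.08q → q* = 123.0769, p* = 31.8462.
At the floor p = 37, quantity demanded = (38 − 37)/0.05 = 20.
Sellers' marginal cost at q' = 20: 22 + 0.08·20 = 23.6.
Δq = 123.0769 − 20 = 103.0769; wedge = 37 − 23.6 = 13.4.
The triangle = ½ × 103.0769 × 13.4 = 690.62.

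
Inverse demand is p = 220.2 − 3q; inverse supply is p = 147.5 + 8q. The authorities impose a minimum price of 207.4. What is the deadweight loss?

Competitive equilibrium: 220.2 − 3q = 147.5 + 8q → q* = 6.6091, p* = 200.3727.
At the floor p = 207.4, quantity demanded = (220.2 − 207.4)/3 = 4.2667.
Sellers' marginal cost at q' = 4.2667: 147.5 + 8·4.2667 = 181.6336.
Δq = 6.6091 − 4.2667 = 2.3424; wedge = 207.4 − 181.6336 = 25.7664.
Welfare loss = ½ × 2.3424 × 25.7664 = 30.18.

30.18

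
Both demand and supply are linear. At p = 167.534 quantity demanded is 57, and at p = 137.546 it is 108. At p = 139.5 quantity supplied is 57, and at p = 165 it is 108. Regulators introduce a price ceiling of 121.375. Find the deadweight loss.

Demand slope = (137.546 − 167.534)/(108 − 57) = −0.588, so p = 201.05 − 0.588q.
Supply slope = (165 − 139.5)/(108 − 57) = 0.5, so p = 111 + 0.5q.
Competitive equilibrium: 201.05 − 0.588q = 111 + 0.5q → q* = 82.7665, p* = 152.3833.
At the ceiling p = 121.375, quantity supplied = (121.375 − 111)/0.5 = 20.75.
Willingness to pay at q' = 20.75: 201.05 − 0.588·20.75 = 188.849.
Δq = 82.7665 − 20.75 = 62.0165; wedge = 188.849 − 121.375 = 67.474.
The triangle = ½ × 62.0165 × 67.474 = 2092.25.

2092.25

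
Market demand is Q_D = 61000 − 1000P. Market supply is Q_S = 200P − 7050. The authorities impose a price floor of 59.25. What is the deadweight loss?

19380.21

In inverse form: demand P = 61 − 0.001Q, supply P = 35.25 + 0.005Q.
Competitive equilibrium: 61 − 0.001Q = 35.25 + 0.005Q → Q* = 4291.6667, P* = 56.7083.
At the floor P = 59.25, quantity demanded = (61 − 59.25)/0.001 = 1750.
Sellers' marginal cost at Q' = 1750: 35.25 + 0.005·1750 = 44.
ΔQ = 4291.6667 − 1750 = 2541.6667; wedge = 59.25 − 44 = 15.25.
The triangle = ½ × 2541.6667 × 15.25 = 19380.21.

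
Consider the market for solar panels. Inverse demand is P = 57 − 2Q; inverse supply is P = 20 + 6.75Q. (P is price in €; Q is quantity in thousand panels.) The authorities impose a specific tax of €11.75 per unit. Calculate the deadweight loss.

€7.89 thousand

Competitive equilibrium: 57 − 2Q = 20 + 6.75Q → Q* = 4.2286, P* = 48.5429.
With the tax, the buyer price exceeds the seller price by 11.75: (57 − 2Q) − (20 + 6.75Q) = 11.75 → Q' = 2.8857.
ΔQ = 4.2286 − 2.8857 = 1.3429; the wedge equals the tax, 11.75.
DWL = ½ × 1.3429 × 11.75 = €7.89 thousand.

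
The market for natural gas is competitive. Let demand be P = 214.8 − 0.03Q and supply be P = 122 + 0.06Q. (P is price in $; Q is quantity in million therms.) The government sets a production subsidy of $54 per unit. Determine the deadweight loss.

Competitive equilibrium: 214.8 − 0.03Q = 122 + 0.06Q → Q* = 1031.1111, P* = 183.8667.
The subsidy lowers effective supply by 54: P = 68 + 0.06Q.
New quantity: 214.8 − 0.03Q = 68 + 0.06Q → Q' = 1631.1111.
Overproduction ΔQ = 1631.1111 − 1031.1111 = 600; wedge = subsidy = 54.
The triangle = ½ × 600 × 54 = $16200 million.

$16200 million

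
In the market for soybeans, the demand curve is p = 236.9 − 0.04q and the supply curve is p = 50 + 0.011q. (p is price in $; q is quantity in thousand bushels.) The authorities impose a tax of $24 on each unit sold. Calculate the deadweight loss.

$5647.06 thousand

Competitive equilibrium: 236.9 − 0.04q = 50 + 0.011q → q* = 3664.7059, p* = 90.3118.
With the tax, the buyer price exceeds the seller price by 24: (236.9 − 0.04q) − (50 + 0.011q) = 24 → q' = 3194.1176.
Δq = 3664.7059 − 3194.1176 = 470.5883; the wedge equals the tax, 24.
DWL = ½ × 470.5883 × 24 = $5647.06 thousand.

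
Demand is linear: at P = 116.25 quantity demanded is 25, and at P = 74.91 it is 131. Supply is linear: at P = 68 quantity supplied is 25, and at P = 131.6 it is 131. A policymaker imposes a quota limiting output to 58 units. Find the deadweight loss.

Demand slope = (74.91 − 116.25)/(131 − 25) = −0.39, so P = 126 − 0.39Q.
Supply slope = (131.6 − 68)/(131 − 25) = 0.6, so P = 53 + 0.6Q.
Competitive equilibrium: 126 − 0.39Q = 53 + 0.6Q → Q* = 73.7374, P* = 97.2424.
At Q = 58: demand price = 126 − 0.39·58 = 103.38; supply price = 53 + 0.6·58 = 87.8.
ΔQ = 73.7374 − 58 = 15.7374; wedge = 103.38 − 87.8 = 15.58.
DWL = ½ × 15.7374 × 15.58 = 122.59.

122.59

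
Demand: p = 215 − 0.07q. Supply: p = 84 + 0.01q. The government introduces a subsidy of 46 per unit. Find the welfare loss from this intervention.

13225

Competitive equilibrium: 215 − 0.07q = 84 + 0.01q → q* = 1637.5, p* = 100.375.
The subsidy lowers effective supply by 46: p = 38 + 0.01q.
New quantity: 215 − 0.07q = 38 + 0.01q → q' = 2212.5.
Overproduction Δq = 2212.5 − 1637.5 = 575; wedge = subsidy = 46.
Welfare loss = ½ × 575 × 46 = 13225.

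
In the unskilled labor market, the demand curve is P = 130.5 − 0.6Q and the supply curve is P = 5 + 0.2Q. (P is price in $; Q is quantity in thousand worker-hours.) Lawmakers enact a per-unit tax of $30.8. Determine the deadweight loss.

Competitive equilibrium: 130.5 − 0.6Q = 5 + 0.2Q → Q* = 156.875, P* = 36.375.
With the tax, the buyer price exceeds the seller price by 30.8: (130.5 − 0.6Q) − (5 + 0.2Q) = 30.8 → Q' = 118.375.
ΔQ = 156.875 − 118.375 = 38.5; the wedge equals the tax, 30.8.
DWL = ½ × 38.5 × 30.8 = $592.90 thousand.

$592.90 thousand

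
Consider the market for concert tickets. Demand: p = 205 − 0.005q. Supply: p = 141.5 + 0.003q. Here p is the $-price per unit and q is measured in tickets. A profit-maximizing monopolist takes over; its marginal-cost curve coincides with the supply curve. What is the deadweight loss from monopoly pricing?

$37280.42

Competitive equilibrium: 205 − 0.005q = 141.5 + 0.003q → q* = 7937.5, p* = 165.3125.
Marginal revenue: MR = 205 − 0.01q. Set MR = MC: 205 − 0.01q = 141.5 + 0.003q → q_m = 4884.615385.
Price p_m = 205 − 0.005·4884.615385 = 180.576923; MC(q_m) = 141.5 + 0.003·4884.615385 = 156.153846.
Competitive q* = 7937.5, so Δq = 3052.884615; wedge = 180.576923 − 156.153846 = 24.423077.
DWL = ½ × 3052.884615 × 24.423077 = $37280.42.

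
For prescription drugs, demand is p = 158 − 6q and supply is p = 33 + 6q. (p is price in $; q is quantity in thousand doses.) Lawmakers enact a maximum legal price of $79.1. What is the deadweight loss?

Competitive equilibrium: 158 − 6q = 33 + 6q → q* = 10.4167, p* = 95.5.
At the ceiling p = 79.1, quantity supplied = (79.1 − 33)/6 = 7.6833.
Willingness to pay at q' = 7.6833: 158 − 6·7.6833 = 111.9002.
Δq = 10.4167 − 7.6833 = 2.7334; wedge = 111.9002 − 79.1 = 32.8002.
The triangle = ½ × 2.7334 × 32.8002 = $44.83 thousand.

$44.83 thousand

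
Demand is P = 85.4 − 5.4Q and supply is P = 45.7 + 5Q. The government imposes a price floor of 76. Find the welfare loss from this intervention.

Competitive equilibrium: 85.4 − 5.4Q = 45.7 + 5Q → Q* = 3.8173, P* = 64.7865.
At the floor P = 76, quantity demanded = (85.4 − 76)/5.4 = 1.7407.
Sellers' marginal cost at Q' = 1.7407: 45.7 + 5·1.7407 = 54.4035.
ΔQ = 3.8173 − 1.7407 = 2.0766; wedge = 76 − 54.4035 = 21.5965.
Welfare loss = ½ × 2.0766 × 21.5965 = 22.42.

22.42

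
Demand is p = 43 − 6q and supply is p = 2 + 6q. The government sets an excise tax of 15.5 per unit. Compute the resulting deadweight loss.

Competitive equilibrium: 43 − 6q = 2 + 6q → q* = 3.4167, p* = 22.5.
With the tax, the buyer price exceeds the seller price by 15.5: (43 − 6q) − (2 + 6q) = 15.5 → q' = 2.125.
Δq = 3.4167 − 2.125 = 1.2917; the wedge equals the tax, 15.5.
DWL = ½ × 1.2917 × 15.5 = 10.01.

10.01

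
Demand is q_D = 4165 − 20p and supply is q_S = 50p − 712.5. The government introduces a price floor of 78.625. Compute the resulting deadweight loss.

1120.54

In inverse form: demand p = 208.25 − 0.05q, supply p = 14.25 + 0.02q.
Competitive equilibrium: 208.25 − 0.05q = 14.25 + 0.02q → q* = 2771.4286, p* = 69.6786.
At the floor p = 78.625, quantity demanded = (208.25 − 78.625)/0.05 = 2592.5.
Sellers' marginal cost at q' = 2592.5: 14.25 + 0.02·2592.5 = 66.1.
Δq = 2771.4286 − 2592.5 = 178.9286; wedge = 78.625 − 66.1 = 12.525.
Deadweight loss = ½ × 178.9286 × 12.525 = 1120.54.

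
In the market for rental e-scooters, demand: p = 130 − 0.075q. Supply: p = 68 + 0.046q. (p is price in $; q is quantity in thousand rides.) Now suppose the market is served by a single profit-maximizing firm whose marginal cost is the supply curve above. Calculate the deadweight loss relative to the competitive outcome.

$2325.83 thousand

Competitive equilibrium: 130 − 0.075q = 68 + 0.046q → q* = 512.3967, p* = 91.5702.
Marginal revenue: MR = 130 − 0.15q. Set MR = MC: 130 − 0.15q = 68 + 0.046q → q_m = 316.3265.
Price p_m = 130 − 0.075·316.3265 = 106.2755; MC(q_m) = 68 + 0.046·316.3265 = 82.551.
Competitive q* = 512.3967, so Δq = 196.0702; wedge = 106.2755 − 82.551 = 23.7245.
DWL = ½ × 196.0702 × 23.7245 = $2325.83 thousand.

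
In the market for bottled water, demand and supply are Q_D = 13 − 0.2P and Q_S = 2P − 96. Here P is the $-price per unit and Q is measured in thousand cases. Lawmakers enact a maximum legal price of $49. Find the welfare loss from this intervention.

$3.27 thousand

In inverse form: demand P = 65 − 5Q, supply P = 48 + 0.5Q.
Competitive equilibrium: 65 − 5Q = 48 + 0.5Q → Q* = 3.0909, P* = 49.5455.
At the ceiling P = 49, quantity supplied = (49 − 48)/0.5 = 2.
Willingness to pay at Q' = 2: 65 − 5·2 = 55.
ΔQ = 3.0909 − 2 = 1.0909; wedge = 55 − 49 = 6.
The triangle = ½ × 1.0909 × 6 = $3.27 thousand.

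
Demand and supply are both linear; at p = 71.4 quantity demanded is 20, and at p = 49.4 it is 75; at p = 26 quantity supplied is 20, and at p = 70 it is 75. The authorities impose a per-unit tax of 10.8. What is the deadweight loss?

Demand slope = (49.4 − 71.4)/(75 − 20) = −0.4, so p = 79.4 − 0.4q.
Supply slope = (70 − 26)/(75 − 20) = 0.8, so p = 10 + 0.8q.
Competitive equilibrium: 79.4 − 0.4q = 10 + 0.8q → q* = 57.8333, p* = 56.2667.
With the tax, the buyer price exceeds the seller price by 10.8: (79.4 − 0.4q) − (10 + 0.8q) = 10.8 → q' = 48.8333.
Δq = 57.8333 − 48.8333 = 9; the wedge equals the tax, 10.8.
The triangle = ½ × 9 × 10.8 = 48.60.

48.60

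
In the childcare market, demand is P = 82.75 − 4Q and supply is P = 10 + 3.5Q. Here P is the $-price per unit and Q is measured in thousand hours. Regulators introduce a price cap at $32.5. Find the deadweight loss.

Competitive equilibrium: 82.75 − 4Q = 10 + 3.5Q → Q* = 9.7, P* = 43.95.
At the ceiling P = 32.5, quantity supplied = (32.5 − 10)/3.5 = 6.4286.
Willingness to pay at Q' = 6.4286: 82.75 − 4·6.4286 = 57.0356.
ΔQ = 9.7 − 6.4286 = 3.2714; wedge = 57.0356 − 32.5 = 24.5356.
The triangle = ½ × 3.2714 × 24.5356 = $40.13 thousand.

$40.13 thousand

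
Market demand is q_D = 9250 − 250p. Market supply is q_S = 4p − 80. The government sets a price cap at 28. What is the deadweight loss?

154.95

In inverse form: demand p = 37 − 0.004q, supply p = 20 + 0.25q.
Competitive equilibrium: 37 − 0.004q = 20 + 0.25q → q* = 66.9291, p* = 36.7323.
At the ceiling p = 28, quantity supplied = (28 − 20)/0.25 = 32.
Willingness to pay at q' = 32: 37 − 0.004·32 = 36.872.
Δq = 66.9291 − 32 = 34.9291; wedge = 36.872 − 28 = 8.872.
Deadweight loss = ½ × 34.9291 × 8.872 = 154.95.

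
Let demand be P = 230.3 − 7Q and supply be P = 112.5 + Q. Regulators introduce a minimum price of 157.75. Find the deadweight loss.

Competitive equilibrium: 230.3 − 7Q = 112.5 + Q → Q* = 14.725, P* = 127.225.
At the floor P = 157.75, quantity demanded = (230.3 − 157.75)/7 = 10.3643.
Sellers' marginal cost at Q' = 10.3643: 112.5 + 1·10.3643 = 122.8643.
ΔQ = 14.725 − 10.3643 = 4.3607; wedge = 157.75 − 122.8643 = 34.8857.
Deadweight loss = ½ × 4.3607 × 34.8857 = 76.06.

76.06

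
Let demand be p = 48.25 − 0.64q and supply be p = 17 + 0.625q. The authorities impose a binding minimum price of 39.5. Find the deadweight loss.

Competitive equilibrium: 48.25 − 0.64q = 17 + 0.625q → q* = 24.7036, p* = 32.4397.
At the floor p = 39.5, quantity demanded = (48.25 − 39.5)/0.64 = 13.6719.
Sellers' marginal cost at q' = 13.6719: 17 + 0.625·13.6719 = 25.5449.
Δq = 24.7036 − 13.6719 = 11.0317; wedge = 39.5 − 25.5449 = 13.9551.
DWL = ½ × 11.0317 × 13.9551 = 76.97.

76.97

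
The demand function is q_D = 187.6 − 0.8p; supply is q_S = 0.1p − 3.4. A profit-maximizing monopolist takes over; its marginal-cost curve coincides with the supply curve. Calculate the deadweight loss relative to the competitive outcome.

17.87

In inverse form: demand p = 234.5 − 1.25q, supply p = 34 + 10q.
Competitive equilibrium: 234.5 − 1.25q = 34 + 10q → q* = 17.8222, p* = 212.2222.
Marginal revenue: MR = 234.5 − 2.5q. Set MR = MC: 234.5 − 2.5q = 34 + 10q → q_m = 16.04.
Price p_m = 234.5 − 1.25·16.04 = 214.45; MC(q_m) = 34 + 10·16.04 = 194.4.
Competitive q* = 17.8222, so Δq = 1.7822; wedge = 214.45 − 194.4 = 20.05.
Deadweight loss = ½ × 1.7822 × 20.05 = 17.87.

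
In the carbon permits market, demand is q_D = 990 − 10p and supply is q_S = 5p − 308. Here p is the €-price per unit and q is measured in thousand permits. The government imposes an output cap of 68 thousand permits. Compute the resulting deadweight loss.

€481.67 thousand

In inverse form: demand p = 99 − 0.1q, supply p = 61.6 + 0.2q.
Competitive equilibrium: 99 − 0.1q = 61.6 + 0.2q → q* = 124.6667, p* = 86.5333.
At q = 68: demand price = 99 − 0.1·68 = 92.2; supply price = 61.6 + 0.2·68 = 75.2.
Δq = 124.6667 − 68 = 56.6667; wedge = 92.2 − 75.2 = 17.
DWL = ½ × 56.6667 × 17 = €481.67 thousand.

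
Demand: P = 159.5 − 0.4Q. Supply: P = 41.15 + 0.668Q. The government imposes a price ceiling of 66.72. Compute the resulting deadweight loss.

2809.64

Competitive equilibrium: 159.5 − 0.4Q = 41.15 + 0.668Q → Q* = 110.8146, P* = 115.1742.
At the ceiling P = 66.72, quantity supplied = (66.72 − 41.15)/0.668 = 38.2784.
Willingness to pay at Q' = 38.2784: 159.5 − 0.4·38.2784 = 144.1886.
ΔQ = 110.8146 − 38.2784 = 72.5362; wedge = 144.1886 − 66.72 = 77.4686.
The triangle = ½ × 72.5362 × 77.4686 = 2809.64.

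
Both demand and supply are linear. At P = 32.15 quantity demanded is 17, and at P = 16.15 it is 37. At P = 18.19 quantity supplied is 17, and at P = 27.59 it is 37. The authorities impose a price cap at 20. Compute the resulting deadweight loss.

Demand slope = (16.15 − 32.15)/(37 − 17) = −0.8, so P = 45.75 − 0.8Q.
Supply slope = (27.59 − 18.19)/(37 − 17) = 0.47, so P = 10.2 + 0.47Q.
Competitive equilibrium: 45.75 − 0.8Q = 10.2 + 0.47Q → Q* = 27.9921, P* = 23.3563.
At the ceiling P = 20, quantity supplied = (20 − 10.2)/0.47 = 20.8511.
Willingness to pay at Q' = 20.8511: 45.75 − 0.8·20.8511 = 29.0691.
ΔQ = 27.9921 − 20.8511 = 7.141; wedge = 29.0691 − 20 = 9.0691.
Deadweight loss = ½ × 7.141 × 9.0691 = 32.38.

32.38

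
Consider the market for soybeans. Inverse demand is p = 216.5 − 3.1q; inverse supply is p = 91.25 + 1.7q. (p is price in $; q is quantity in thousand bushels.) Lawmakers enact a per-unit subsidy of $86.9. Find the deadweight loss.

$786.63 thousand

Competitive equilibrium: 216.5 − 3.1q = 91.25 + 1.7q → q* = 26.09375, p* = 135.60938.
The subsidy lowers effective supply by 86.9: p = 4.35 + 1.7q.
New quantity: 216.5 − 3.1q = 4.35 + 1.7q → q' = 44.19792.
Overproduction Δq = 44.19792 − 26.09375 = 18.10417; wedge = subsidy = 86.9.
Deadweight loss = ½ × 18.10417 × 86.9 = $786.63 thousand.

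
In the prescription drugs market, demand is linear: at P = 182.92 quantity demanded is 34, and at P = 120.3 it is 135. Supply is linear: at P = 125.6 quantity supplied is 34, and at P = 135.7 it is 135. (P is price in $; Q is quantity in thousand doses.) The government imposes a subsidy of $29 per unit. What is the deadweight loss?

Demand slope = (120.3 − 182.92)/(135 − 34) = −0.62, so P = 204 − 0.62Q.
Supply slope = (135.7 − 125.6)/(135 − 34) = 0.1, so P = 122.2 + 0.1Q.
Competitive equilibrium: 204 − 0.62Q = 122.2 + 0.1Q → Q* = 113.6111, P* = 133.5611.
The subsidy lowers effective supply by 29: P = 93.2 + 0.1Q.
New quantity: 204 − 0.62Q = 93.2 + 0.1Q → Q' = 153.8889.
Overproduction ΔQ = 153.8889 − 113.6111 = 40.2778; wedge = subsidy = 29.
The triangle = ½ × 40.2778 × 29 = $584.03 thousand.

$584.03 thousand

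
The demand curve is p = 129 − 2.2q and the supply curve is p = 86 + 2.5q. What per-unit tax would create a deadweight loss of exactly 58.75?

23.5

Competitive equilibrium: 129 − 2.2q = 86 + 2.5q → q* = 9.1489, p* = 108.8723.
A tax t gives Δq = t/4.7 and wedge t, so DWL = t²/9.4.
t²/9.4 = 58.75 → t² = 552.25 → t = 23.5.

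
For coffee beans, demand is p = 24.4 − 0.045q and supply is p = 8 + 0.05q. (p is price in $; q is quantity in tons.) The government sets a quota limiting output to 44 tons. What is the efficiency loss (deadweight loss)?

Competitive equilibrium: 24.4 − 0.045q = 8 + 0.05q → q* = 172.6316, p* = 16.6316.
At q = 44: demand price = 24.4 − 0.045·44 = 22.42; supply price = 8 + 0.05·44 = 10.2.
Δq = 172.6316 − 44 = 128.6316; wedge = 22.42 − 10.2 = 12.22.
Welfare loss = ½ × 128.6316 × 12.22 = $785.94.

$785.94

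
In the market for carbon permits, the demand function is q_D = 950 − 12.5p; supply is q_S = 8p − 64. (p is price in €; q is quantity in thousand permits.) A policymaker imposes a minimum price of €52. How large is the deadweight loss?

€103.05 thousand

In inverse form: demand p = 76 − 0.08q, supply p = 8 + 0.125q.
Competitive equilibrium: 76 − 0.08q = 8 + 0.125q → q* = 331.7073, p* = 49.4634.
At the floor p = 52, quantity demanded = (76 − 52)/0.08 = 300.
Sellers' marginal cost at q' = 300: 8 + 0.125·300 = 45.5.
Δq = 331.7073 − 300 = 31.7073; wedge = 52 − 45.5 = 6.5.
The triangle = ½ × 31.7073 × 6.5 = €103.05 thousand.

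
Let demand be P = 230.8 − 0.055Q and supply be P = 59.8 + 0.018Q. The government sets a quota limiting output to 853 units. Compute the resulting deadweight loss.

80975.55

Competitive equilibrium: 230.8 − 0.055Q = 59.8 + 0.018Q → Q* = 2342.4658, P* = 101.9644.
At Q = 853: demand price = 230.8 − 0.055·853 = 183.885; supply price = 59.8 + 0.018·853 = 75.154.
ΔQ = 2342.4658 − 853 = 1489.4658; wedge = 183.885 − 75.154 = 108.731.
Welfare loss = ½ × 1489.4658 × 108.731 = 80975.55.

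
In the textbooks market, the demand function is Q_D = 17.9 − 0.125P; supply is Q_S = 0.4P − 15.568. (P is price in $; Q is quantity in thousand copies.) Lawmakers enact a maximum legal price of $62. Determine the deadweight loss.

$2.57 thousand

In inverse form: demand P = 143.2 − 8Q, supply P = 38.92 + 2.5Q.
Competitive equilibrium: 143.2 − 8Q = 38.92 + 2.5Q → Q* = 9.9314, P* = 63.7486.
At the ceiling P = 62, quantity supplied = (62 − 38.92)/2.5 = 9.232.
Willingness to pay at Q' = 9.232: 143.2 − 8·9.232 = 69.344.
ΔQ = 9.9314 − 9.232 = 0.6994; wedge = 69.344 − 62 = 7.344.
Welfare loss = ½ × 0.6994 × 7.344 = $2.57 thousand.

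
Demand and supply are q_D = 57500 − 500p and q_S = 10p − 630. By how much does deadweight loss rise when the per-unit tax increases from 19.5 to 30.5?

In inverse form: demand p = 115 − 0.002q, supply p = 63 + 0.1q.
Competitive equilibrium: 115 − 0.002q = 63 + 0.1q → q* = 509.8039, p* = 113.9804.
For a per-unit tax t: Δq = t/0.102, so DWL = ½·t·(t/0.102) = t²/0.204.
At t = 19.5: DWL = 1863.971. At t = 30.5: DWL = 4560.049.
Increase = 4560.049 − 1863.971 = 2696.08.

2696.08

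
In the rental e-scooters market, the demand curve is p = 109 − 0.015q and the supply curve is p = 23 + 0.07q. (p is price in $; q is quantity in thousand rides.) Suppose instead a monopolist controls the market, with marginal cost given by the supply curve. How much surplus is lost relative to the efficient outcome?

$978.88 thousand

Competitive equilibrium: 109 − 0.015q = 23 + 0.07q → q* = 1011.7647, p* = 93.8235.
Marginal revenue: MR = 109 − 0.03q. Set MR = MC: 109 − 0.03q = 23 + 0.07q → q_m = 860.
Price p_m = 109 − 0.015·860 = 96.1; MC(q_m) = 23 + 0.07·860 = 83.2.
Competitive q* = 1011.7647, so Δq = 151.7647; wedge = 96.1 − 83.2 = 12.9.
Welfare loss = ½ × 151.7647 × 12.9 = $978.88 thousand.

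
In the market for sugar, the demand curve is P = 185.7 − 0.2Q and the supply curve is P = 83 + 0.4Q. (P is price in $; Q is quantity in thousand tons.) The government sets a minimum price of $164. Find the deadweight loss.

$1178.13 thousand

Competitive equilibrium: 185.7 − 0.2Q = 83 + 0.4Q → Q* = 171.1667, P* = 151.4667.
At the floor P = 164, quantity demanded = (185.7 − 164)/0.2 = 108.5.
Sellers' marginal cost at Q' = 108.5: 83 + 0.4·108.5 = 126.4.
ΔQ = 171.1667 − 108.5 = 62.6667; wedge = 164 − 126.4 = 37.6.
Deadweight loss = ½ × 62.6667 × 37.6 = $1178.13 thousand.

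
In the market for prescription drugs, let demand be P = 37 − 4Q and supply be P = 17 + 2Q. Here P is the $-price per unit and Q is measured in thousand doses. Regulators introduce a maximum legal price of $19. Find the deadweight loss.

$16.33 thousand

Competitive equilibrium: 37 − 4Q = 17 + 2Q → Q* = 3.3333, P* = 23.6667.
At the ceiling P = 19, quantity supplied = (19 − 17)/2 = 1.
Willingness to pay at Q' = 1: 37 − 4·1 = 33.
ΔQ = 3.3333 − 1 = 2.3333; wedge = 33 − 19 = 14.
Deadweight loss = ½ × 2.3333 × 14 = $16.33 thousand.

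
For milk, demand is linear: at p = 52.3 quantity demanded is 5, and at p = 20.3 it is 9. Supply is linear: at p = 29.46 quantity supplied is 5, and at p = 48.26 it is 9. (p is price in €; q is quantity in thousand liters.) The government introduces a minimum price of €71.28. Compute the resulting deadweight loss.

€110.47 thousand

Demand slope = (20.3 − 52.3)/(9 − 5) = −8, so p = 92.3 − 8q.
Supply slope = (48.26 − 29.46)/(9 − 5) = 4.7, so p = 5.96 + 4.7q.
Competitive equilibrium: 92.3 − 8q = 5.96 + 4.7q → q* = 6.7984, p* = 37.9126.
At the floor p = 71.28, quantity demanded = (92.3 − 71.28)/8 = 2.6275.
Sellers' marginal cost at q' = 2.6275: 5.96 + 4.7·2.6275 = 18.3093.
Δq = 6.7984 − 2.6275 = 4.1709; wedge = 71.28 − 18.3093 = 52.9707.
Deadweight loss = ½ × 4.1709 × 52.9707 = €110.47 thousand.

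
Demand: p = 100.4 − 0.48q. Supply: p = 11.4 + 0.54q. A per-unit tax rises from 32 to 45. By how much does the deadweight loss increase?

Competitive equilibrium: 100.4 − 0.48q = 11.4 + 0.54q → q* = 87.2549, p* = 58.5176.
For a per-unit tax t: Δq = t/1.02, so DWL = ½·t·(t/1.02) = t²/2.04.
At t = 32: DWL = 501.961. At t = 45: DWL = 992.647.
Increase = 992.647 − 501.961 = 490.69.

490.69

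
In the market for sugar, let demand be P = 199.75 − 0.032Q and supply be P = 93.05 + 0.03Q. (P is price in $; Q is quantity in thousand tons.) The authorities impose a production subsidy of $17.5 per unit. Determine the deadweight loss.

Competitive equilibrium: 199.75 − 0.032Q = 93.05 + 0.03Q → Q* = 1720.9677, P* = 144.679.
The subsidy lowers effective supply by 17.5: P = 75.55 + 0.03Q.
New quantity: 199.75 − 0.032Q = 75.55 + 0.03Q → Q' = 2003.2258.
Overproduction ΔQ = 2003.2258 − 1720.9677 = 282.2581; wedge = subsidy = 17.5.
DWL = ½ × 282.2581 × 17.5 = $2469.76 thousand.

$2469.76 thousand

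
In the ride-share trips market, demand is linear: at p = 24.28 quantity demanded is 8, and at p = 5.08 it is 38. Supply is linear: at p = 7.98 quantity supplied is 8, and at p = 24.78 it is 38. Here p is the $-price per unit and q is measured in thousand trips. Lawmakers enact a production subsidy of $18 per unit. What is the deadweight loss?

$135 thousand

Demand slope = (5.08 − 24.28)/(38 − 8) = −0.64, so p = 29.4 − 0.64q.
Supply slope = (24.78 − 7.98)/(38 − 8) = 0.56, so p = 3.5 + 0.56q.
Competitive equilibrium: 29.4 − 0.64q = 3.5 + 0.56q → q* = 21.5833, p* = 15.5867.
The subsidy lowers effective supply by 18: p = 0.56q − 14.5.
New quantity: 29.4 − 0.64q = 0.56q − 14.5 → q' = 36.5833.
Overproduction Δq = 36.5833 − 21.5833 = 15; wedge = subsidy = 18.
Welfare loss = ½ × 15 × 18 = $135 thousand.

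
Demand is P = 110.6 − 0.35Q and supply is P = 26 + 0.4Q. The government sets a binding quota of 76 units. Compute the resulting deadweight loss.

507.84

Competitive equilibrium: 110.6 − 0.35Q = 26 + 0.4Q → Q* = 112.8, P* = 71.12.
At Q = 76: demand price = 110.6 − 0.35·76 = 84; supply price = 26 + 0.4·76 = 56.4.
ΔQ = 112.8 − 76 = 36.8; wedge = 84 − 56.4 = 27.6.
Welfare loss = ½ × 36.8 × 27.6 = 507.84.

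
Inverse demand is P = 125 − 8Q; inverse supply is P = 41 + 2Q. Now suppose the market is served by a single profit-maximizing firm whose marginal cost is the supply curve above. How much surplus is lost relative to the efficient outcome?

Competitive equilibrium: 125 − 8Q = 41 + 2Q → Q* = 8.4, P* = 57.8.
Marginal revenue: MR = 125 − 16Q. Set MR = MC: 125 − 16Q = 41 + 2Q → Q_m = 4.6667.
Price P_m = 125 − 8·4.6667 = 87.6664; MC(Q_m) = 41 + 2·4.6667 = 50.3334.
Competitive Q* = 8.4, so ΔQ = 3.7333; wedge = 87.6664 − 50.3334 = 37.333.
Welfare loss = ½ × 3.7333 × 37.333 = 69.69.

69.69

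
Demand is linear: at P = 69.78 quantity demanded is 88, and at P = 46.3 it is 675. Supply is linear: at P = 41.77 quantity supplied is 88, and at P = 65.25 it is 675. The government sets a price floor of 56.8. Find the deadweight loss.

Demand slope = (46.3 − 69.78)/(675 − 88) = −0.04, so P = 73.3 − 0.04Q.
Supply slope = (65.25 − 41.77)/(675 − 88) = 0.04, so P = 38.25 + 0.04Q.
Competitive equilibrium: 73.3 − 0.04Q = 38.25 + 0.04Q → Q* = 438.125, P* = 55.775.
At the floor P = 56.8, quantity demanded = (73.3 − 56.8)/0.04 = 412.5.
Sellers' marginal cost at Q' = 412.5: 38.25 + 0.04·412.5 = 54.75.
ΔQ = 438.125 − 412.5 = 25.625; wedge = 56.8 − 54.75 = 2.05.
The triangle = ½ × 25.625 × 2.05 = 26.27.

26.27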